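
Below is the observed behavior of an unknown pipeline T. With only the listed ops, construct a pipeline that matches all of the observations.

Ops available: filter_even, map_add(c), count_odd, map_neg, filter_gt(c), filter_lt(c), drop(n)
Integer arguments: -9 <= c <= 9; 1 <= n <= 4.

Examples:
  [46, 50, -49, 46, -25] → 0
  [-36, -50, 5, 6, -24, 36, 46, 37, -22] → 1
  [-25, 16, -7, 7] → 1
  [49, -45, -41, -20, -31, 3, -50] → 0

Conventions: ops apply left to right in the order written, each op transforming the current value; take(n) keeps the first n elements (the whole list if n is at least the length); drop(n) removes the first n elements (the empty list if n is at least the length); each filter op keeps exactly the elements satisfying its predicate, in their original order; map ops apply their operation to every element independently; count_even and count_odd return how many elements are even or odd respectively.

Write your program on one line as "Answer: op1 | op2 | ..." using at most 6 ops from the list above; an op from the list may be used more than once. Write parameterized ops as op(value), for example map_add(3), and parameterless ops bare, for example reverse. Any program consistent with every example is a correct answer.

drop(3) | map_add(-7) | map_add(5) | filter_gt(2) | filter_gt(4) | count_odd

Check, running the answer program on each example:
  [46, 50, -49, 46, -25] -> [46, -25] -> [39, -32] -> [44, -27] -> [44] -> [44] -> 0
  [-36, -50, 5, 6, -24, 36, 46, 37, -22] -> [6, -24, 36, 46, 37, -22] -> [-1, -31, 29, 39, 30, -29] -> [4, -26, 34, 44, 35, -24] -> [4, 34, 44, 35] -> [34, 44, 35] -> 1
  [-25, 16, -7, 7] -> [7] -> [0] -> [5] -> [5] -> [5] -> 1
  [49, -45, -41, -20, -31, 3, -50] -> [-20, -31, 3, -50] -> [-27, -38, -4, -57] -> [-22, -33, 1, -52] -> [] -> [] -> 0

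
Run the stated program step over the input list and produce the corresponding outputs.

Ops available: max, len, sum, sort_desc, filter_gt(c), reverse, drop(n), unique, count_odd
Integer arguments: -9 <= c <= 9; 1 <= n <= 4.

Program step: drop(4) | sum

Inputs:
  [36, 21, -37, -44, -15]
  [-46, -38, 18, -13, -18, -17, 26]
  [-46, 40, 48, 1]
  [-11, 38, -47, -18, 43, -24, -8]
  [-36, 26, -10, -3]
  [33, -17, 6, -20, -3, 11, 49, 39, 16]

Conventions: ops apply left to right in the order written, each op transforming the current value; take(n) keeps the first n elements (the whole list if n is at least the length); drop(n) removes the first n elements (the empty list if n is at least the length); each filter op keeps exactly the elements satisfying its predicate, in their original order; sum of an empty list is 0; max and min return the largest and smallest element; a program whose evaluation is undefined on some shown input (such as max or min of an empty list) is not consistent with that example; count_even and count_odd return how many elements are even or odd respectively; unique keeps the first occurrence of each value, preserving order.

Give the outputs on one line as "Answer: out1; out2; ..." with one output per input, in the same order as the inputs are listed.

Execution, op by op:
  [36, 21, -37, -44, -15] -> [-15] -> -15
  [-46, -38, 18, -13, -18, -17, 26] -> [-18, -17, 26] -> -9
  [-46, 40, 48, 1] -> [] -> 0
  [-11, 38, -47, -18, 43, -24, -8] -> [43, -24, -8] -> 11
  [-36, 26, -10, -3] -> [] -> 0
  [33, -17, 6, -20, -3, 11, 49, 39, 16] -> [-3, 11, 49, 39, 16] -> 112

-15; -9; 0; 11; 0; 112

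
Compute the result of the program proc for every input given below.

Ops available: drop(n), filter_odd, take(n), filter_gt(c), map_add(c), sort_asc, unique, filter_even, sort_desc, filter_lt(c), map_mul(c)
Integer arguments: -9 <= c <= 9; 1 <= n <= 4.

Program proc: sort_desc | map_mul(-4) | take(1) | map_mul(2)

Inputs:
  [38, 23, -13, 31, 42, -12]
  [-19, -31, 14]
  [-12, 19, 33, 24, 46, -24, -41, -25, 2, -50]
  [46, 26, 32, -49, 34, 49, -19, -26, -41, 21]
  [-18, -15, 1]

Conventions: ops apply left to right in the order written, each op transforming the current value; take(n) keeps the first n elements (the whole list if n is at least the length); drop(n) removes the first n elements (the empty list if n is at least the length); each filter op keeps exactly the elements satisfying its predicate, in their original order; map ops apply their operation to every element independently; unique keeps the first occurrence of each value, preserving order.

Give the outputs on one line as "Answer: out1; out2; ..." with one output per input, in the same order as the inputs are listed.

Execution, op by op:
  [38, 23, -13, 31, 42, -12] -> [42, 38, 31, 23, -12, -13] -> [-168, -152, -124, -92, 48, 52] -> [-168] -> [-336]
  [-19, -31, 14] -> [14, -19, -31] -> [-56, 76, 124] -> [-56] -> [-112]
  [-12, 19, 33, 24, 46, -24, -41, -25, 2, -50] -> [46, 33, 24, 19, 2, -12, -24, -25, -41, -50] -> [-184, -132, -96, -76, -8, 48, 96, 100, 164, 200] -> [-184] -> [-368]
  [46, 26, 32, -49, 34, 49, -19, -26, -41, 21] -> [49, 46, 34, 32, 26, 21, -19, -26, -41, -49] -> [-196, -184, -136, -128, -104, -84, 76, 104, 164, 196] -> [-196] -> [-392]
  [-18, -15, 1] -> [1, -15, -18] -> [-4, 60, 72] -> [-4] -> [-8]

[-336]; [-112]; [-368]; [-392]; [-8]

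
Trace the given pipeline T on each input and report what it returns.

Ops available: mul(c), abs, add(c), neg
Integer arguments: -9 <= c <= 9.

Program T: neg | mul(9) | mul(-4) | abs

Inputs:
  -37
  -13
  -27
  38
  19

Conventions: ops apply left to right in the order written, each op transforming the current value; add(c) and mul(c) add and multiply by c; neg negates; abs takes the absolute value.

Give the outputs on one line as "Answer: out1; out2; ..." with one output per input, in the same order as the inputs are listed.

1332; 468; 972; 1368; 684

Execution, op by op:
  -37 -> 37 -> 333 -> -1332 -> 1332
  -13 -> 13 -> 117 -> -468 -> 468
  -27 -> 27 -> 243 -> -972 -> 972
  38 -> -38 -> -342 -> 1368 -> 1368
  19 -> -19 -> -171 -> 684 -> 684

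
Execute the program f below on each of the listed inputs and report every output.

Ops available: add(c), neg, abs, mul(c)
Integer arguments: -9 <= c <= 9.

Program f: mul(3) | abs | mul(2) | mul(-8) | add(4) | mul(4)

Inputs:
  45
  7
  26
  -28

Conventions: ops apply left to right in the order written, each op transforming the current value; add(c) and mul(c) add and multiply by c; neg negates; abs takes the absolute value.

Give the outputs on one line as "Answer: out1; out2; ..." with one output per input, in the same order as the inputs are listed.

Execution, op by op:
  45 -> 135 -> 135 -> 270 -> -2160 -> -2156 -> -8624
  7 -> 21 -> 21 -> 42 -> -336 -> -332 -> -1328
  26 -> 78 -> 78 -> 156 -> -1248 -> -1244 -> -4976
  -28 -> -84 -> 84 -> 168 -> -1344 -> -1340 -> -5360

-8624; -1328; -4976; -5360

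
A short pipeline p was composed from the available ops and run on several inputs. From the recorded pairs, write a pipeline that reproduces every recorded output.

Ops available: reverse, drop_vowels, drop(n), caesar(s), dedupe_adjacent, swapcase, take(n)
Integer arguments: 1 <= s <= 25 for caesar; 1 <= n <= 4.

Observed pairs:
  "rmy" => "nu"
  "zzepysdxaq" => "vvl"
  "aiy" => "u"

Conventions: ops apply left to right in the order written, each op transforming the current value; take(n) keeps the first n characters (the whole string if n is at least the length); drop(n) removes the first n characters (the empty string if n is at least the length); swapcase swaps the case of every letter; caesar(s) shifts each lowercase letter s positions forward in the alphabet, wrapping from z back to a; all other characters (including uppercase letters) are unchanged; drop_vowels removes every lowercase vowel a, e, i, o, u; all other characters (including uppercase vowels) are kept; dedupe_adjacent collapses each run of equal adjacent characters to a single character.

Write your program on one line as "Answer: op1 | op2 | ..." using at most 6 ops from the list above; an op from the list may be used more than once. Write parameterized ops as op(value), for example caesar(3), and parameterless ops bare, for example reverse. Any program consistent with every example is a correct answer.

drop_vowels | caesar(14) | take(3) | drop_vowels | caesar(8)

Check, running the answer program on each example:
  "rmy" -> "rmy" -> "fam" -> "fam" -> "fm" -> "nu"
  "zzepysdxaq" -> "zzpysdxq" -> "nndmgrle" -> "nnd" -> "nnd" -> "vvl"
  "aiy" -> "y" -> "m" -> "m" -> "m" -> "u"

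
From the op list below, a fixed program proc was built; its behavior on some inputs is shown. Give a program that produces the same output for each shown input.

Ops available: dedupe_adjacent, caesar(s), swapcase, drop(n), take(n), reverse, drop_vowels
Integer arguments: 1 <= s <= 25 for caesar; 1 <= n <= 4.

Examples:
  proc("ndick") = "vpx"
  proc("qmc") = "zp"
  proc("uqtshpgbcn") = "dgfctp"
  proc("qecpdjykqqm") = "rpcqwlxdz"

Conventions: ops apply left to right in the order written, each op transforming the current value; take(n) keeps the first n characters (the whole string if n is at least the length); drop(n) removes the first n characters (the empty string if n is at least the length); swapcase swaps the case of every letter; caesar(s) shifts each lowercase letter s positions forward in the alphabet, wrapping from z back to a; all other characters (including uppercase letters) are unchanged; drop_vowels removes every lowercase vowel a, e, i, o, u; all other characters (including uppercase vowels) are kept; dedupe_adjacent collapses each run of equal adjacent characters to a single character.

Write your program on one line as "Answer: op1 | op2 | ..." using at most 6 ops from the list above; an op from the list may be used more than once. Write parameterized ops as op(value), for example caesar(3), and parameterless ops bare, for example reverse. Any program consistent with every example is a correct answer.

caesar(24) | dedupe_adjacent | caesar(15) | drop_vowels | drop(1)

Check, running the answer program on each example:
  "ndick" -> "lbgai" -> "lbgai" -> "aqvpx" -> "qvpx" -> "vpx"
  "qmc" -> "oka" -> "oka" -> "dzp" -> "dzp" -> "zp"
  "uqtshpgbcn" -> "sorqfnezal" -> "sorqfnezal" -> "hdgfuctopa" -> "hdgfctp" -> "dgfctp"
  "qecpdjykqqm" -> "ocanbhwiook" -> "ocanbhwiok" -> "drpcqwlxdz" -> "drpcqwlxdz" -> "rpcqwlxdz"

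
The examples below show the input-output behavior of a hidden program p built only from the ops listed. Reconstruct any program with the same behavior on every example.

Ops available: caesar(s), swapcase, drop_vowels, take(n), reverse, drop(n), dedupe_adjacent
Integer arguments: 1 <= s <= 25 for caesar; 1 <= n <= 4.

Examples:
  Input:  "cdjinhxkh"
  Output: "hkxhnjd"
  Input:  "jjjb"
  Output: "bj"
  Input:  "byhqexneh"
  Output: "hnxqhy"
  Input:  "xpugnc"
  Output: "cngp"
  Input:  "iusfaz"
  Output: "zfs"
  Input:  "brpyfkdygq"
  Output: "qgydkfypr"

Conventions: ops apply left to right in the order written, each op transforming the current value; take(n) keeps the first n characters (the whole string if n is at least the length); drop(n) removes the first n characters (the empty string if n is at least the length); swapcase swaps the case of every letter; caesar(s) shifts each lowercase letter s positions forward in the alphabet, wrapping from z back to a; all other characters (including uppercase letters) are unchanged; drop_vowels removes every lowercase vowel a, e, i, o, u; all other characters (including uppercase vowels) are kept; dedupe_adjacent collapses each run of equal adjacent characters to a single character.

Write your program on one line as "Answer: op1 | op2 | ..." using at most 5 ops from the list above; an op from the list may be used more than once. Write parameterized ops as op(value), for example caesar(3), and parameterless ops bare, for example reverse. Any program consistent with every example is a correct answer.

drop(1) | reverse | drop_vowels | dedupe_adjacent

Check, running the answer program on each example:
  "cdjinhxkh" -> "djinhxkh" -> "hkxhnijd" -> "hkxhnjd" -> "hkxhnjd"
  "jjjb" -> "jjb" -> "bjj" -> "bjj" -> "bj"
  "byhqexneh" -> "yhqexneh" -> "henxeqhy" -> "hnxqhy" -> "hnxqhy"
  "xpugnc" -> "pugnc" -> "cngup" -> "cngp" -> "cngp"
  "iusfaz" -> "usfaz" -> "zafsu" -> "zfs" -> "zfs"
  "brpyfkdygq" -> "rpyfkdygq" -> "qgydkfypr" -> "qgydkfypr" -> "qgydkfypr"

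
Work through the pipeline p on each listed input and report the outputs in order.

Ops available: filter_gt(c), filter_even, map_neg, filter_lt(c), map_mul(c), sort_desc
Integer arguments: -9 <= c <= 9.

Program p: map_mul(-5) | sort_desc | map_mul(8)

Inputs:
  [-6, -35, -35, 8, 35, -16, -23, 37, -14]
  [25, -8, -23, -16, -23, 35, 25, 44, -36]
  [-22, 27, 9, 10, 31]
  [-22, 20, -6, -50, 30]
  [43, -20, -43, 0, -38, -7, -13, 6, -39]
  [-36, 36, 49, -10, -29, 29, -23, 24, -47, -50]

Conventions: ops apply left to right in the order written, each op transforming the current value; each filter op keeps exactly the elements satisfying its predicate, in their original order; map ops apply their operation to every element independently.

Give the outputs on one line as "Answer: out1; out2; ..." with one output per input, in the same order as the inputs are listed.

[1400, 1400, 920, 640, 560, 240, -320, -1400, -1480]; [1440, 920, 920, 640, 320, -1000, -1000, -1400, -1760]; [880, -360, -400, -1080, -1240]; [2000, 880, 240, -800, -1200]; [1720, 1560, 1520, 800, 520, 280, 0, -240, -1720]; [2000, 1880, 1440, 1160, 920, 400, -960, -1160, -1440, -1960]

Execution, op by op:
  [-6, -35, -35, 8, 35, -16, -23, 37, -14] -> [30, 175, 175, -40, -175, 80, 115, -185, 70] -> [175, 175, 115, 80, 70, 30, -40, -175, -185] -> [1400, 1400, 920, 640, 560, 240, -320, -1400, -1480]
  [25, -8, -23, -16, -23, 35, 25, 44, -36] -> [-125, 40, 115, 80, 115, -175, -125, -220, 180] -> [180, 115, 115, 80, 40, -125, -125, -175, -220] -> [1440, 920, 920, 640, 320, -1000, -1000, -1400, -1760]
  [-22, 27, 9, 10, 31] -> [110, -135, -45, -50, -155] -> [110, -45, -50, -135, -155] -> [880, -360, -400, -1080, -1240]
  [-22, 20, -6, -50, 30] -> [110, -100, 30, 250, -150] -> [250, 110, 30, -100, -150] -> [2000, 880, 240, -800, -1200]
  [43, -20, -43, 0, -38, -7, -13, 6, -39] -> [-215, 100, 215, 0, 190, 35, 65, -30, 195] -> [215, 195, 190, 100, 65, 35, 0, -30, -215] -> [1720, 1560, 1520, 800, 520, 280, 0, -240, -1720]
  [-36, 36, 49, -10, -29, 29, -23, 24, -47, -50] -> [180, -180, -245, 50, 145, -145, 115, -120, 235, 250] -> [250, 235, 180, 145, 115, 50, -120, -145, -180, -245] -> [2000, 1880, 1440, 1160, 920, 400, -960, -1160, -1440, -1960]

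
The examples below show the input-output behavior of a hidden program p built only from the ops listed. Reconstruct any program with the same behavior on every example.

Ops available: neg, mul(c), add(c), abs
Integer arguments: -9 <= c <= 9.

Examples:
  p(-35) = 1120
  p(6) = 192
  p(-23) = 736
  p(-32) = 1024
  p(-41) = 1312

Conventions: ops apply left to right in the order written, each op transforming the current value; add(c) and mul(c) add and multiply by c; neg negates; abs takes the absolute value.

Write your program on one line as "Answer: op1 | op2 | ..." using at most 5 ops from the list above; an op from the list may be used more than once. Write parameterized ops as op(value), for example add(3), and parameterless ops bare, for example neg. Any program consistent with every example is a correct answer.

abs | mul(-4) | mul(8) | neg

Check, running the answer program on each example:
  -35 -> 35 -> -140 -> -1120 -> 1120
  6 -> 6 -> -24 -> -192 -> 192
  -23 -> 23 -> -92 -> -736 -> 736
  -32 -> 32 -> -128 -> -1024 -> 1024
  -41 -> 41 -> -164 -> -1312 -> 1312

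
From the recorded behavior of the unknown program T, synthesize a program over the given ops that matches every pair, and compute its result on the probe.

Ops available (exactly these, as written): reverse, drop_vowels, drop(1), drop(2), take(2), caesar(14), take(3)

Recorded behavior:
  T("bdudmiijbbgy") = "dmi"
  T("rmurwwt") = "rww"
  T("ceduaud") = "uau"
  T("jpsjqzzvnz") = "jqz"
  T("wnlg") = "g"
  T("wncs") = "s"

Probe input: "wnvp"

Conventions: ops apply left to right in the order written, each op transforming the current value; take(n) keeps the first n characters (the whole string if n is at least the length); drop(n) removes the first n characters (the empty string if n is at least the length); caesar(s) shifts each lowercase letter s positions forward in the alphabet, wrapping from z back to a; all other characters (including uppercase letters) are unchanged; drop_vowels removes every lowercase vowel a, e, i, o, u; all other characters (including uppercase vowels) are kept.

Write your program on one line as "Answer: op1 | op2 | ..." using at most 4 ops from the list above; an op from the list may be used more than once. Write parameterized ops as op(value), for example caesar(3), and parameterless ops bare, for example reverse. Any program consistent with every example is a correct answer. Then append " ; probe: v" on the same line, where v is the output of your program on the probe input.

drop(1) | drop(2) | take(3) ; probe: "p"

Check, running the answer program on each example:
  "bdudmiijbbgy" -> "dudmiijbbgy" -> "dmiijbbgy" -> "dmi"
  "rmurwwt" -> "murwwt" -> "rwwt" -> "rww"
  "ceduaud" -> "eduaud" -> "uaud" -> "uau"
  "jpsjqzzvnz" -> "psjqzzvnz" -> "jqzzvnz" -> "jqz"
  "wnlg" -> "nlg" -> "g" -> "g"
  "wncs" -> "ncs" -> "s" -> "s"
  probe: "wnvp" -> "nvp" -> "p" -> "p"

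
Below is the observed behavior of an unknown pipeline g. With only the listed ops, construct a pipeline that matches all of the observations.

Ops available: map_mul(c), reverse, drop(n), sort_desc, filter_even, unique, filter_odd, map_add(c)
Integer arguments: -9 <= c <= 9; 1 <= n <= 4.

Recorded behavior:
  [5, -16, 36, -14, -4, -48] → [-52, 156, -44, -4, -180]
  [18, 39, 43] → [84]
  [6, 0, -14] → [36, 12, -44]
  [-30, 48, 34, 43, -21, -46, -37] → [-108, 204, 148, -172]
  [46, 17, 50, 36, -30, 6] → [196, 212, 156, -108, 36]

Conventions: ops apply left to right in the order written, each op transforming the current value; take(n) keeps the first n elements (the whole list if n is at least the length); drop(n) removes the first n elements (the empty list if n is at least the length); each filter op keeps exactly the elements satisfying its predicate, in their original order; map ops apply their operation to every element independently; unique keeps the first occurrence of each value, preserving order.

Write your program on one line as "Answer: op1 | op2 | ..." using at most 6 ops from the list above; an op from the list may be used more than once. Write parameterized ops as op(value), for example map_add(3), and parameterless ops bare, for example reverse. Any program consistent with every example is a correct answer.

filter_even | reverse | map_add(7) | map_add(-4) | reverse | map_mul(4)

Check, running the answer program on each example:
  [5, -16, 36, -14, -4, -48] -> [-16, 36, -14, -4, -48] -> [-48, -4, -14, 36, -16] -> [-41, 3, -7, 43, -9] -> [-45, -1, -11, 39, -13] -> [-13, 39, -11, -1, -45] -> [-52, 156, -44, -4, -180]
  [18, 39, 43] -> [18] -> [18] -> [25] -> [21] -> [21] -> [84]
  [6, 0, -14] -> [6, 0, -14] -> [-14, 0, 6] -> [-7, 7, 13] -> [-11, 3, 9] -> [9, 3, -11] -> [36, 12, -44]
  [-30, 48, 34, 43, -21, -46, -37] -> [-30, 48, 34, -46] -> [-46, 34, 48, -30] -> [-39, 41, 55, -23] -> [-43, 37, 51, -27] -> [-27, 51, 37, -43] -> [-108, 204, 148, -172]
  [46, 17, 50, 36, -30, 6] -> [46, 50, 36, -30, 6] -> [6, -30, 36, 50, 46] -> [13, -23, 43, 57, 53] -> [9, -27, 39, 53, 49] -> [49, 53, 39, -27, 9] -> [196, 212, 156, -108, 36]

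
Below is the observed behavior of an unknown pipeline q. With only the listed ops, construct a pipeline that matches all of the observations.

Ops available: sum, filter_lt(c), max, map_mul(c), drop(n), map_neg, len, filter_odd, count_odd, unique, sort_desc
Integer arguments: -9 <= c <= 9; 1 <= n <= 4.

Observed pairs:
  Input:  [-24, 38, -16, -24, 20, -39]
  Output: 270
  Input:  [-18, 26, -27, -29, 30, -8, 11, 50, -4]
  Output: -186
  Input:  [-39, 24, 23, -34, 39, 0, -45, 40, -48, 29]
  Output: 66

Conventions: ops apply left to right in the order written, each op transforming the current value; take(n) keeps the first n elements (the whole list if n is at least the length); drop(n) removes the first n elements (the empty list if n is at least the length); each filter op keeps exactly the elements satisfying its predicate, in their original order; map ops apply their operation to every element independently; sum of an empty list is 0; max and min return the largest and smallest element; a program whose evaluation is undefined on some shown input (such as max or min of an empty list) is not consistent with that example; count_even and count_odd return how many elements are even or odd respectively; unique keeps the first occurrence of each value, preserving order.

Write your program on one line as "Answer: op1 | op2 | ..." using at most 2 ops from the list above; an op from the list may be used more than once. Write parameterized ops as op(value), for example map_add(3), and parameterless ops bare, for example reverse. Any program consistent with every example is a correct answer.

map_mul(-6) | sum

Check, running the answer program on each example:
  [-24, 38, -16, -24, 20, -39] -> [144, -228, 96, 144, -120, 234] -> 270
  [-18, 26, -27, -29, 30, -8, 11, 50, -4] -> [108, -156, 162, 174, -180, 48, -66, -300, 24] -> -186
  [-39, 24, 23, -34, 39, 0, -45, 40, -48, 29] -> [234, -144, -138, 204, -234, 0, 270, -240, 288, -174] -> 66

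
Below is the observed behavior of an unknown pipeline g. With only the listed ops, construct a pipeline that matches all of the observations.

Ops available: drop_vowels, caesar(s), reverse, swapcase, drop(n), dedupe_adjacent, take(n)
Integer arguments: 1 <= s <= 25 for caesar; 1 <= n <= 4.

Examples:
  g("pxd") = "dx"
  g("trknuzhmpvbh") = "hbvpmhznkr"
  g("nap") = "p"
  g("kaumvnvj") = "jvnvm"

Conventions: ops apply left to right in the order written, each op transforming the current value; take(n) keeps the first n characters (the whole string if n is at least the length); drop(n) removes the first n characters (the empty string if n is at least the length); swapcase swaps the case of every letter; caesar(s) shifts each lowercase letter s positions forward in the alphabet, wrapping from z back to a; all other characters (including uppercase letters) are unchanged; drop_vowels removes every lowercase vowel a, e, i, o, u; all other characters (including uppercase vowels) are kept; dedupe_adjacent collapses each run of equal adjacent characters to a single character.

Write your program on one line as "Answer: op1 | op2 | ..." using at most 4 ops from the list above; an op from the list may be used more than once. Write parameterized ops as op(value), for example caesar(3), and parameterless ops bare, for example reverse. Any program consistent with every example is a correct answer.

drop(1) | drop_vowels | reverse

Check, running the answer program on each example:
  "pxd" -> "xd" -> "xd" -> "dx"
  "trknuzhmpvbh" -> "rknuzhmpvbh" -> "rknzhmpvbh" -> "hbvpmhznkr"
  "nap" -> "ap" -> "p" -> "p"
  "kaumvnvj" -> "aumvnvj" -> "mvnvj" -> "jvnvm"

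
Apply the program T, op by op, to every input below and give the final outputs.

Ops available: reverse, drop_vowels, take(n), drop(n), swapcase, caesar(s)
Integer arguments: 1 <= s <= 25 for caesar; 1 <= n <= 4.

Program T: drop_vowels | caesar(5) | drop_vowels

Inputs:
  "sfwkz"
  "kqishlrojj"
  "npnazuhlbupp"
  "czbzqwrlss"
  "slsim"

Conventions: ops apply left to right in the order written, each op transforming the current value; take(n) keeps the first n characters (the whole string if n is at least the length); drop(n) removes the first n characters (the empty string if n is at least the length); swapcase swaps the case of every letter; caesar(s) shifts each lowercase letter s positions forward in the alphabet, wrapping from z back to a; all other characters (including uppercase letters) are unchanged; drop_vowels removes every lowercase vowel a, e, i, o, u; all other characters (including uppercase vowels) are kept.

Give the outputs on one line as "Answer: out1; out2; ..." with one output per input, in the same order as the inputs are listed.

"xkbp"; "pvxmqw"; "ssmqg"; "hgvbwqxx"; "xqxr"

Execution, op by op:
  "sfwkz" -> "sfwkz" -> "xkbpe" -> "xkbp"
  "kqishlrojj" -> "kqshlrjj" -> "pvxmqwoo" -> "pvxmqw"
  "npnazuhlbupp" -> "npnzhlbpp" -> "susemqguu" -> "ssmqg"
  "czbzqwrlss" -> "czbzqwrlss" -> "hegevbwqxx" -> "hgvbwqxx"
  "slsim" -> "slsm" -> "xqxr" -> "xqxr"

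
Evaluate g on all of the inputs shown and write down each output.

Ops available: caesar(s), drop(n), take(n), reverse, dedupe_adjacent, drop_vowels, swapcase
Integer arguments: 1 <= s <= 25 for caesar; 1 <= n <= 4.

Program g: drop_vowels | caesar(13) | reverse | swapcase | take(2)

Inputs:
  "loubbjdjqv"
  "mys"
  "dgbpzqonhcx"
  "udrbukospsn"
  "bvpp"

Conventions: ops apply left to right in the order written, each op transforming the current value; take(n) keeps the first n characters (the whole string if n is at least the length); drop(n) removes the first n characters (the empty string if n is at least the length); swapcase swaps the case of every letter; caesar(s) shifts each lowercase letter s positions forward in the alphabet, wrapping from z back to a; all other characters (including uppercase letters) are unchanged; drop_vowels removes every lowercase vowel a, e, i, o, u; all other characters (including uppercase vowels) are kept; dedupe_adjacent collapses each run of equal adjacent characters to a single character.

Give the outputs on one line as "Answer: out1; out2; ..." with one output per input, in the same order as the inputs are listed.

Execution, op by op:
  "loubbjdjqv" -> "lbbjdjqv" -> "yoowqwdi" -> "idwqwooy" -> "IDWQWOOY" -> "ID"
  "mys" -> "mys" -> "zlf" -> "flz" -> "FLZ" -> "FL"
  "dgbpzqonhcx" -> "dgbpzqnhcx" -> "qtocmdaupk" -> "kpuadmcotq" -> "KPUADMCOTQ" -> "KP"
  "udrbukospsn" -> "drbkspsn" -> "qeoxfcfa" -> "afcfxoeq" -> "AFCFXOEQ" -> "AF"
  "bvpp" -> "bvpp" -> "oicc" -> "ccio" -> "CCIO" -> "CC"

"ID"; "FL"; "KP"; "AF"; "CC"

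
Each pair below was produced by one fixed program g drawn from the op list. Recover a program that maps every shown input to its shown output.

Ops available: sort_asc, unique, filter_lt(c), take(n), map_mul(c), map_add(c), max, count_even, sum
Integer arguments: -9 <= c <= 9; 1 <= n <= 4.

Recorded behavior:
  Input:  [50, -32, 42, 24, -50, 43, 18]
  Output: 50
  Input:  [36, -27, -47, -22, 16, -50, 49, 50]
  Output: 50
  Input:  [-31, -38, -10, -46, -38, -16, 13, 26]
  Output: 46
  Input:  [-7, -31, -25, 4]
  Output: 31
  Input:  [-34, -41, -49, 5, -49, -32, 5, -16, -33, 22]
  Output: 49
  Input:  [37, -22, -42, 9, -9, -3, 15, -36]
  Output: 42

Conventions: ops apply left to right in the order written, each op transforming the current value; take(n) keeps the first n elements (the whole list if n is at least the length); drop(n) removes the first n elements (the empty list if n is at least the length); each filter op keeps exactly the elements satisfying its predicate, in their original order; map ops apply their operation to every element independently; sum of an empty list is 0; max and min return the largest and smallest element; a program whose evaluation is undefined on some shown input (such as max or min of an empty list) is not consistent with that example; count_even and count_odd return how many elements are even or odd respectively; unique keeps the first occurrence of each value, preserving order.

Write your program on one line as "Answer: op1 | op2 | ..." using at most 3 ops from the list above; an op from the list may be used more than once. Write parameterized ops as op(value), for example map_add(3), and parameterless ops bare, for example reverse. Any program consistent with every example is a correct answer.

sort_asc | map_mul(-1) | max

Check, running the answer program on each example:
  [50, -32, 42, 24, -50, 43, 18] -> [-50, -32, 18, 24, 42, 43, 50] -> [50, 32, -18, -24, -42, -43, -50] -> 50
  [36, -27, -47, -22, 16, -50, 49, 50] -> [-50, -47, -27, -22, 16, 36, 49, 50] -> [50, 47, 27, 22, -16, -36, -49, -50] -> 50
  [-31, -38, -10, -46, -38, -16, 13, 26] -> [-46, -38, -38, -31, -16, -10, 13, 26] -> [46, 38, 38, 31, 16, 10, -13, -26] -> 46
  [-7, -31, -25, 4] -> [-31, -25, -7, 4] -> [31, 25, 7, -4] -> 31
  [-34, -41, -49, 5, -49, -32, 5, -16, -33, 22] -> [-49, -49, -41, -34, -33, -32, -16, 5, 5, 22] -> [49, 49, 41, 34, 33, 32, 16, -5, -5, -22] -> 49
  [37, -22, -42, 9, -9, -3, 15, -36] -> [-42, -36, -22, -9, -3, 9, 15, 37] -> [42, 36, 22, 9, 3, -9, -15, -37] -> 42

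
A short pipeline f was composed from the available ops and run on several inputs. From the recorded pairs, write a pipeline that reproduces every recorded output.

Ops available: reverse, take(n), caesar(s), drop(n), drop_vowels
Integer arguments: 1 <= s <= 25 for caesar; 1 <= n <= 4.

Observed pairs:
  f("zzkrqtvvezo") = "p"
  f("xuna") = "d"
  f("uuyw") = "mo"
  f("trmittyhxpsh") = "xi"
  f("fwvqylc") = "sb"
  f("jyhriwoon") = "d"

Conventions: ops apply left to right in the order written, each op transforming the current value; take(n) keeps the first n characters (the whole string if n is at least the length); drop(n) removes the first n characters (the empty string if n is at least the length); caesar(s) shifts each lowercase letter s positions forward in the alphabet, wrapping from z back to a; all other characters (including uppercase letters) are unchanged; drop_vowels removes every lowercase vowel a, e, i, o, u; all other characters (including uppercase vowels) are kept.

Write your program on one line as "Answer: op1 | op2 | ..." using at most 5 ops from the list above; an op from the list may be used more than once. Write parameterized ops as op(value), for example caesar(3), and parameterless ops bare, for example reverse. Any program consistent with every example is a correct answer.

reverse | take(4) | take(2) | drop_vowels | caesar(16)

Check, running the answer program on each example:
  "zzkrqtvvezo" -> "ozevvtqrkzz" -> "ozev" -> "oz" -> "z" -> "p"
  "xuna" -> "anux" -> "anux" -> "an" -> "n" -> "d"
  "uuyw" -> "wyuu" -> "wyuu" -> "wy" -> "wy" -> "mo"
  "trmittyhxpsh" -> "hspxhyttimrt" -> "hspx" -> "hs" -> "hs" -> "xi"
  "fwvqylc" -> "clyqvwf" -> "clyq" -> "cl" -> "cl" -> "sb"
  "jyhriwoon" -> "noowirhyj" -> "noow" -> "no" -> "n" -> "d"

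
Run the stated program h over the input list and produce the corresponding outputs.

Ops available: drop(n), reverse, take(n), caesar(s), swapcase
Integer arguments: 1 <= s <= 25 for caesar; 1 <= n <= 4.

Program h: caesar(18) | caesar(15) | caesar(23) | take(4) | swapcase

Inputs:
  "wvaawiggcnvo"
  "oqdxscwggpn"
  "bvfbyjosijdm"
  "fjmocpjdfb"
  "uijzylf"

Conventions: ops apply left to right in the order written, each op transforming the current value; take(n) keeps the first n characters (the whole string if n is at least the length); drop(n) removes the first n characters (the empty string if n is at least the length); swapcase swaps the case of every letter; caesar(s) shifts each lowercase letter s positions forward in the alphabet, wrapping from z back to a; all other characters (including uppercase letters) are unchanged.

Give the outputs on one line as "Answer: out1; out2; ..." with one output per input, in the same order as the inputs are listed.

Execution, op by op:
  "wvaawiggcnvo" -> "onssoayyufng" -> "dchhdpnnjucv" -> "azeeamkkgrzs" -> "azee" -> "AZEE"
  "oqdxscwggpn" -> "givpkuoyyhf" -> "vxkezjdnnwu" -> "suhbwgakktr" -> "suhb" -> "SUHB"
  "bvfbyjosijdm" -> "tnxtqbgkabve" -> "icmifqvzpqkt" -> "fzjfcnswmnhq" -> "fzjf" -> "FZJF"
  "fjmocpjdfb" -> "xbeguhbvxt" -> "mqtvjwqkmi" -> "jnqsgtnhjf" -> "jnqs" -> "JNQS"
  "uijzylf" -> "mabrqdx" -> "bpqgfsm" -> "ymndcpj" -> "ymnd" -> "YMND"

"AZEE"; "SUHB"; "FZJF"; "JNQS"; "YMND"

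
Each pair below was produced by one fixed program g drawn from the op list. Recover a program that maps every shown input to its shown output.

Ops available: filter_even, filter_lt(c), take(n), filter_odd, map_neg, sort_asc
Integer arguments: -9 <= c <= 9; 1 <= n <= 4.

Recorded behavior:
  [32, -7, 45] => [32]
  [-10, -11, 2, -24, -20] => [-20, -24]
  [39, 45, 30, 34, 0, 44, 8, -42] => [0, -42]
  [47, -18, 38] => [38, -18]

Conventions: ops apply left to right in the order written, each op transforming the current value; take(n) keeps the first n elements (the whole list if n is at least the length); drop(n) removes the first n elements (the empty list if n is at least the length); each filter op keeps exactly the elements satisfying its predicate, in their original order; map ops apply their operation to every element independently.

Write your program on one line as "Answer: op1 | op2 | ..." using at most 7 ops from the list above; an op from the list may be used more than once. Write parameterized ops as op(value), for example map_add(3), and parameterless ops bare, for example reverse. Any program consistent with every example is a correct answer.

filter_even | sort_asc | take(2) | map_neg | sort_asc | map_neg

Check, running the answer program on each example:
  [32, -7, 45] -> [32] -> [32] -> [32] -> [-32] -> [-32] -> [32]
  [-10, -11, 2, -24, -20] -> [-10, 2, -24, -20] -> [-24, -20, -10, 2] -> [-24, -20] -> [24, 20] -> [20, 24] -> [-20, -24]
  [39, 45, 30, 34, 0, 44, 8, -42] -> [30, 34, 0, 44, 8, -42] -> [-42, 0, 8, 30, 34, 44] -> [-42, 0] -> [42, 0] -> [0, 42] -> [0, -42]
  [47, -18, 38] -> [-18, 38] -> [-18, 38] -> [-18, 38] -> [18, -38] -> [-38, 18] -> [38, -18]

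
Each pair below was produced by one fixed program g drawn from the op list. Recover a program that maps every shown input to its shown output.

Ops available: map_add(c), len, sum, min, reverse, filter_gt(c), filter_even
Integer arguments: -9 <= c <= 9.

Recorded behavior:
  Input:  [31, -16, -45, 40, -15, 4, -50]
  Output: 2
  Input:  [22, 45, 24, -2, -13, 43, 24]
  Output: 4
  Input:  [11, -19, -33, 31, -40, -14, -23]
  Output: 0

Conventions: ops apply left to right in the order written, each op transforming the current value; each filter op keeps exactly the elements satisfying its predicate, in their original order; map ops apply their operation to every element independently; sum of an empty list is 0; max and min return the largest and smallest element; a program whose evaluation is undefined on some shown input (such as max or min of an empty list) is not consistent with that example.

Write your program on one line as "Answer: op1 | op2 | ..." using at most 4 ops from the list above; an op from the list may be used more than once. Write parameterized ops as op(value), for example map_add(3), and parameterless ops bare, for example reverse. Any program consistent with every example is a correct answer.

filter_even | filter_gt(-7) | reverse | len

Check, running the answer program on each example:
  [31, -16, -45, 40, -15, 4, -50] -> [-16, 40, 4, -50] -> [40, 4] -> [4, 40] -> 2
  [22, 45, 24, -2, -13, 43, 24] -> [22, 24, -2, 24] -> [22, 24, -2, 24] -> [24, -2, 24, 22] -> 4
  [11, -19, -33, 31, -40, -14, -23] -> [-40, -14] -> [] -> [] -> 0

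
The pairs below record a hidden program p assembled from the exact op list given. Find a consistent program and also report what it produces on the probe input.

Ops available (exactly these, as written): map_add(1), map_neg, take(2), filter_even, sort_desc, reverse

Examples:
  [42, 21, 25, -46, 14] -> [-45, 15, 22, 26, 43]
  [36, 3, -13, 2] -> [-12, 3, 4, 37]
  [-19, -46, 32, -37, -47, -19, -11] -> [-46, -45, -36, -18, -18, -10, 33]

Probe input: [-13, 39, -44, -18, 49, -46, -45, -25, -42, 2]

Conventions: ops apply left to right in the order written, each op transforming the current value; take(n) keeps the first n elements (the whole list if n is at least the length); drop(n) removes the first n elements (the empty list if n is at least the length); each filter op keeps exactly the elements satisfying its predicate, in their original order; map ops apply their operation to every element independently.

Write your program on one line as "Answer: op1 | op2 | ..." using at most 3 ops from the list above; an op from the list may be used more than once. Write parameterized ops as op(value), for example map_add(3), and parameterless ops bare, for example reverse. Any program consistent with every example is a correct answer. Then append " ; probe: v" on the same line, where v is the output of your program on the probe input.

sort_desc | reverse | map_add(1) ; probe: [-45, -44, -43, -41, -24, -17, -12, 3, 40, 50]

Check, running the answer program on each example:
  [42, 21, 25, -46, 14] -> [42, 25, 21, 14, -46] -> [-46, 14, 21, 25, 42] -> [-45, 15, 22, 26, 43]
  [36, 3, -13, 2] -> [36, 3, 2, -13] -> [-13, 2, 3, 36] -> [-12, 3, 4, 37]
  [-19, -46, 32, -37, -47, -19, -11] -> [32, -11, -19, -19, -37, -46, -47] -> [-47, -46, -37, -19, -19, -11, 32] -> [-46, -45, -36, -18, -18, -10, 33]
  probe: [-13, 39, -44, -18, 49, -46, -45, -25, -42, 2] -> [49, 39, 2, -13, -18, -25, -42, -44, -45, -46] -> [-46, -45, -44, -42, -25, -18, -13, 2, 39, 49] -> [-45, -44, -43, -41, -24, -17, -12, 3, 40, 50]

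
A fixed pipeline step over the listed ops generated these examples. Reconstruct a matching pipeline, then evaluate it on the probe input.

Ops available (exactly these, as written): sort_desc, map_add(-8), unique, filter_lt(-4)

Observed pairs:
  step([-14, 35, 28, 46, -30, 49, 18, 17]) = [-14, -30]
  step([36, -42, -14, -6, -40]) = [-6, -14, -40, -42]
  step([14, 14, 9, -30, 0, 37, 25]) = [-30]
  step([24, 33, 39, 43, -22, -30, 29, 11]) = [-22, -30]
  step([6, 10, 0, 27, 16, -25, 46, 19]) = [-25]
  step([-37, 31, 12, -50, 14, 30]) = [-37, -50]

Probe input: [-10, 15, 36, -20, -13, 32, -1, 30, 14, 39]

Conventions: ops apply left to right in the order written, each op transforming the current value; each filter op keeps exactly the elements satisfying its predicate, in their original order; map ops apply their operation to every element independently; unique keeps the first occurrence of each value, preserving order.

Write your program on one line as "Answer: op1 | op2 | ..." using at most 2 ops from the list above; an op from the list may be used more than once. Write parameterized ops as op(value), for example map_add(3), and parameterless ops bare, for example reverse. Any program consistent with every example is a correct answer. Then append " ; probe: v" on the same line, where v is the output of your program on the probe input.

filter_lt(-4) | sort_desc ; probe: [-10, -13, -20]

Check, running the answer program on each example:
  [-14, 35, 28, 46, -30, 49, 18, 17] -> [-14, -30] -> [-14, -30]
  [36, -42, -14, -6, -40] -> [-42, -14, -6, -40] -> [-6, -14, -40, -42]
  [14, 14, 9, -30, 0, 37, 25] -> [-30] -> [-30]
  [24, 33, 39, 43, -22, -30, 29, 11] -> [-22, -30] -> [-22, -30]
  [6, 10, 0, 27, 16, -25, 46, 19] -> [-25] -> [-25]
  [-37, 31, 12, -50, 14, 30] -> [-37, -50] -> [-37, -50]
  probe: [-10, 15, 36, -20, -13, 32, -1, 30, 14, 39] -> [-10, -20, -13] -> [-10, -13, -20]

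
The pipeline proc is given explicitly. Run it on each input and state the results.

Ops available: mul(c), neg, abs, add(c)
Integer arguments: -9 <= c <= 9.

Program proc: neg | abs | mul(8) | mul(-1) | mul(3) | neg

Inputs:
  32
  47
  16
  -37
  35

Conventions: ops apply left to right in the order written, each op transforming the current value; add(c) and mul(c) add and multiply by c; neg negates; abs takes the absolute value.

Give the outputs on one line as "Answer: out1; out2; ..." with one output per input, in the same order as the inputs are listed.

Execution, op by op:
  32 -> -32 -> 32 -> 256 -> -256 -> -768 -> 768
  47 -> -47 -> 47 -> 376 -> -376 -> -1128 -> 1128
  16 -> -16 -> 16 -> 128 -> -128 -> -384 -> 384
  -37 -> 37 -> 37 -> 296 -> -296 -> -888 -> 888
  35 -> -35 -> 35 -> 280 -> -280 -> -840 -> 840

768; 1128; 384; 888; 840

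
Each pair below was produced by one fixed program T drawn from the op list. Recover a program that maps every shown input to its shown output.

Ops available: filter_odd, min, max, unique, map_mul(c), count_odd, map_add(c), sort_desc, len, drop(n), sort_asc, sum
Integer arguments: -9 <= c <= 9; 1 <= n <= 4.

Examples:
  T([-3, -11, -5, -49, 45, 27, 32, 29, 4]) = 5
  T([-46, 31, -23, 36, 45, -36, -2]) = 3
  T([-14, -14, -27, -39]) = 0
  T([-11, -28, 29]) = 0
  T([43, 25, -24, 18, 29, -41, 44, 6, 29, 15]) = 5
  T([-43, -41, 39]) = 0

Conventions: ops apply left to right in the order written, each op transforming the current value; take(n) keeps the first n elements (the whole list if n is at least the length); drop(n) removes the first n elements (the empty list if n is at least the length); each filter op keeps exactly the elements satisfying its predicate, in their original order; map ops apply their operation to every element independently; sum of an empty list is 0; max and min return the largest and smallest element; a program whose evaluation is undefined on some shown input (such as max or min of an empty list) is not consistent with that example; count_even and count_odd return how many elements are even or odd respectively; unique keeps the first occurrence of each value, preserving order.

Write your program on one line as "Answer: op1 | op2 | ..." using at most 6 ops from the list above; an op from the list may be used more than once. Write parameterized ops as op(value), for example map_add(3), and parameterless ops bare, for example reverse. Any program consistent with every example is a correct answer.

map_add(3) | drop(4) | unique | sort_asc | sort_desc | len

Check, running the answer program on each example:
  [-3, -11, -5, -49, 45, 27, 32, 29, 4] -> [0, -8, -2, -46, 48, 30, 35, 32, 7] -> [48, 30, 35, 32, 7] -> [48, 30, 35, 32, 7] -> [7, 30, 32, 35, 48] -> [48, 35, 32, 30, 7] -> 5
  [-46, 31, -23, 36, 45, -36, -2] -> [-43, 34, -20, 39, 48, -33, 1] -> [48, -33, 1] -> [48, -33, 1] -> [-33, 1, 48] -> [48, 1, -33] -> 3
  [-14, -14, -27, -39] -> [-11, -11, -24, -36] -> [] -> [] -> [] -> [] -> 0
  [-11, -28, 29] -> [-8, -25, 32] -> [] -> [] -> [] -> [] -> 0
  [43, 25, -24, 18, 29, -41, 44, 6, 29, 15] -> [46, 28, -21, 21, 32, -38, 47, 9, 32, 18] -> [32, -38, 47, 9, 32, 18] -> [32, -38, 47, 9, 18] -> [-38, 9, 18, 32, 47] -> [47, 32, 18, 9, -38] -> 5
  [-43, -41, 39] -> [-40, -38, 42] -> [] -> [] -> [] -> [] -> 0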